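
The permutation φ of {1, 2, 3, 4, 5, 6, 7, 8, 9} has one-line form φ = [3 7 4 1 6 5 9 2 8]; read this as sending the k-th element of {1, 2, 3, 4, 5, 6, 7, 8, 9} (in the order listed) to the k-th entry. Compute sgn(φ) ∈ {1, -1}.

In disjoint-cycle form the cycle lengths are 4, 3, 2.
A cycle is odd iff its length is even; φ has 2 even-length cycles, so sgn(φ) = (−1)^2 and φ is even.

1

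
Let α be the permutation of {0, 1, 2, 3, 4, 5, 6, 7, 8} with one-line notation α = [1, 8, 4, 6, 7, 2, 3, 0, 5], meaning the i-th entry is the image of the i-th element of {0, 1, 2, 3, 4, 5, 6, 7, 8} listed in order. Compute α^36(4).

7

Tracing 4 → 7 → … returns to 4 after 7 steps, so 4 lies in a 7-cycle (0, 1, 8, 5, 2, 4, 7).
Powers repeat with period 7 on this cycle, and 36 mod 7 = 1, so α^36(4) = α^1(4).
Stepping 1 place around the cycle: 4 → 7.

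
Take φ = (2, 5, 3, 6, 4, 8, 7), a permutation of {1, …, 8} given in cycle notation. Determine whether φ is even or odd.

The cycle lengths are 7, 1.
A cycle of length ℓ contributes ℓ−1 transpositions, so φ is a product of 6 transpositions — even.

even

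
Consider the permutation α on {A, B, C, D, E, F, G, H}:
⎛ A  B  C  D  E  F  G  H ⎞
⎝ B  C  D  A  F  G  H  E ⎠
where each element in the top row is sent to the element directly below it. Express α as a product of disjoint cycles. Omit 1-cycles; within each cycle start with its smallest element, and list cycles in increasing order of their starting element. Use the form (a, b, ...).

Start at A and follow images: A → B → C → D → A, giving the cycle (A, B, C, D).
Repeating from the next unused element and collecting all non-trivial cycles gives (A, B, C, D)(E, F, G, H).

(A, B, C, D)(E, F, G, H)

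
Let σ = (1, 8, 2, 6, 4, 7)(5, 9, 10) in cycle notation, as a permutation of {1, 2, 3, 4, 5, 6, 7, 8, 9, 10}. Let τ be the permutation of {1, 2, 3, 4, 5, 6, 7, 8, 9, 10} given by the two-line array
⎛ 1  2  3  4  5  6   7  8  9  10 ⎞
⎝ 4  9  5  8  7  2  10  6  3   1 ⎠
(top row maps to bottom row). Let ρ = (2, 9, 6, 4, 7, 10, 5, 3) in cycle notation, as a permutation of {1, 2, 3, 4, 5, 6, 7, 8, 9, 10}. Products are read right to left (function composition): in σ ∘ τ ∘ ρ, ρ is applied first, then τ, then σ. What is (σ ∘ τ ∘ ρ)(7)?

8

Apply the permutations in order: ρ(7) = 10, then τ(10) = 1, then σ(1) = 8. So (σ ∘ τ ∘ ρ)(7) = 8.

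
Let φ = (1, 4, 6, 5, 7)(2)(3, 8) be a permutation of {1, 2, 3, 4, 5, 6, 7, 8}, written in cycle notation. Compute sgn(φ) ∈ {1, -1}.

The cycle lengths are 5, 2, 1.
A cycle is odd iff its length is even; φ has 1 even-length cycle, so sgn(φ) = (−1)^1 and φ is odd.

-1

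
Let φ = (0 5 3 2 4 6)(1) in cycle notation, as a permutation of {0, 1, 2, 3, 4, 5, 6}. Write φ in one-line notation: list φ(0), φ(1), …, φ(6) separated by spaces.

Image by image: 0↦5, 1↦1, 2↦4, 3↦2, 4↦6, 5↦3, 6↦0.
Listing these in domain order gives 5 1 4 2 6 3 0.

5 1 4 2 6 3 0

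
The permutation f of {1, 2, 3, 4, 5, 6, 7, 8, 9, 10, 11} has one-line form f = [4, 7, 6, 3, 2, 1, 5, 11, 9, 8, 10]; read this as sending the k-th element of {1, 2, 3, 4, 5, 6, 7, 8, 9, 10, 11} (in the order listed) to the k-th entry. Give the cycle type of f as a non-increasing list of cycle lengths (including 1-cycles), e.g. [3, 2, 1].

[4, 3, 3, 1]

The disjoint cycles are (1 4 3 6)(2 7 5)(8 11 10)(9), with lengths 4, 3, 3, 1 in non-increasing order.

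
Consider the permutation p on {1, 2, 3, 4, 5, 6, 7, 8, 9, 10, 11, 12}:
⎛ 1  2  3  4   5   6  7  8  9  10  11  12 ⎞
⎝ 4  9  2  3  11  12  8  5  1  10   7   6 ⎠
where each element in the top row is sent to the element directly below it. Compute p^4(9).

2

Tracing 9 → 1 → … returns to 9 after 5 steps, so 9 lies in a 5-cycle (1, 4, 3, 2, 9).
Stepping 4 places around the cycle: 9 → 1 → 4 → 3 → 2.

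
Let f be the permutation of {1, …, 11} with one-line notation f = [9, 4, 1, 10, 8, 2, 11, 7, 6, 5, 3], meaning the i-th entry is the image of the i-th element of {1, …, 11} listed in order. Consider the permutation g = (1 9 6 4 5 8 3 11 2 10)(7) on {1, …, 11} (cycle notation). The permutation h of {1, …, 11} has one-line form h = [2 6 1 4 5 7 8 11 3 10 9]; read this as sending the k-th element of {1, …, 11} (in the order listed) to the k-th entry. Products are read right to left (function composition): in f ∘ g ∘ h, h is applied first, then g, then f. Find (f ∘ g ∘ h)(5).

7

Chase 5: h(5) = 5; g(5) = 8; f(8) = 7. Hence (f ∘ g ∘ h)(5) = 7.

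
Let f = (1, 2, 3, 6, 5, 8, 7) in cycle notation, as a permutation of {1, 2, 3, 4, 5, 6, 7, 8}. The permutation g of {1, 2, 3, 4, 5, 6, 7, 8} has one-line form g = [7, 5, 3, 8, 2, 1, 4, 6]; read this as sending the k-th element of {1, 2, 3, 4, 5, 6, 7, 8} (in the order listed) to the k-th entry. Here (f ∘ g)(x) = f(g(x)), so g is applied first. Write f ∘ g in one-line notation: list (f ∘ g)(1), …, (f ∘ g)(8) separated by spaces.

(f ∘ g)(x) = f(g(x)). Computing each image: f(g(1)) = f(7) = 1, f(g(2)) = f(5) = 8, f(g(3)) = f(3) = 6, f(g(4)) = f(8) = 7, f(g(5)) = f(2) = 3, f(g(6)) = f(1) = 2, f(g(7)) = f(4) = 4, f(g(8)) = f(6) = 5.
Hence f ∘ g = [1 8 6 7 3 2 4 5].

1 8 6 7 3 2 4 5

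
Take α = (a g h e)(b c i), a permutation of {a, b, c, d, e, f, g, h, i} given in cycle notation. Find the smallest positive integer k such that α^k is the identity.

The disjoint cycles have lengths 4, 3, 1, 1.
The order of α is the least common multiple of its cycle lengths: lcm(4, 3) = 12.

12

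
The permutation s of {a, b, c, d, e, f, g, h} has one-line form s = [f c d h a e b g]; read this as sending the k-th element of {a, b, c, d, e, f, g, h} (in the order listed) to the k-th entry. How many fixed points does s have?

No element satisfies s(x) = x, so there are 0 fixed points.

0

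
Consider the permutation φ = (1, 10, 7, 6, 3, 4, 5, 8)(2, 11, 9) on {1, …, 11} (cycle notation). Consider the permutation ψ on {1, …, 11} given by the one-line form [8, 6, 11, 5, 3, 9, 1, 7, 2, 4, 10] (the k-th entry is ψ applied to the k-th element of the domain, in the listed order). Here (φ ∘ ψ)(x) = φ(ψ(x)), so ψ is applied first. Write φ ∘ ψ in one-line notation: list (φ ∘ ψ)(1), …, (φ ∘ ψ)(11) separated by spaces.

1 3 9 8 4 2 10 6 11 5 7

(φ ∘ ψ)(x) = φ(ψ(x)). Computing each image: φ(ψ(1)) = φ(8) = 1, φ(ψ(2)) = φ(6) = 3, φ(ψ(3)) = φ(11) = 9, φ(ψ(4)) = φ(5) = 8, φ(ψ(5)) = φ(3) = 4, φ(ψ(6)) = φ(9) = 2, φ(ψ(7)) = φ(1) = 10, φ(ψ(8)) = φ(7) = 6, φ(ψ(9)) = φ(2) = 11, φ(ψ(10)) = φ(4) = 5, φ(ψ(11)) = φ(10) = 7.
Hence φ ∘ ψ = [1 3 9 8 4 2 10 6 11 5 7].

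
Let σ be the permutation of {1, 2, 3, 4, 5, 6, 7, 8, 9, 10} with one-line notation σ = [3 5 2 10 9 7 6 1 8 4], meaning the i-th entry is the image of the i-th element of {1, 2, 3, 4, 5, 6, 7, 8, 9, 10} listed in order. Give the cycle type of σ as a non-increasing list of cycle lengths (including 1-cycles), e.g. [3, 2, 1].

The disjoint cycles are (1, 3, 2, 5, 9, 8)(4, 10)(6, 7), with lengths 6, 2, 2 in non-increasing order.

[6, 2, 2]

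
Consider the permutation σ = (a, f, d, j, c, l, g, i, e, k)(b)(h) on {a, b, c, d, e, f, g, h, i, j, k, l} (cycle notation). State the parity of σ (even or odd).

The cycle lengths are 10, 1, 1.
A cycle is odd iff its length is even; σ has 1 even-length cycle, so sgn(σ) = (−1)^1 and σ is odd.

odd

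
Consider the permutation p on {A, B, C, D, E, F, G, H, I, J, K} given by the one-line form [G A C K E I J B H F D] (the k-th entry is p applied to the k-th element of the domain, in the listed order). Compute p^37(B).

G

Tracing B → A → … returns to B after 7 steps, so B lies in a 7-cycle (A G J F I H B).
Since the cycle has length 7, p^37 acts on it the same as p^2 (37 mod 7 = 2).
Stepping 2 places around the cycle: B → A → G.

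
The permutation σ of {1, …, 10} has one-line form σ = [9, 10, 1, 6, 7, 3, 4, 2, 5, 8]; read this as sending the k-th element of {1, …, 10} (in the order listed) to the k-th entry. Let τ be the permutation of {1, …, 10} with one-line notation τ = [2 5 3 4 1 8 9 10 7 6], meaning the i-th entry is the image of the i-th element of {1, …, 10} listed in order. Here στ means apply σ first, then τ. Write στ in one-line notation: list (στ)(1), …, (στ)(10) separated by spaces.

7 6 2 8 9 3 4 5 1 10

Chase each element through σ then τ: 1 → 9 → 7; 2 → 10 → 6; 3 → 1 → 2; 4 → 6 → 8; 5 → 7 → 9; 6 → 3 → 3; 7 → 4 → 4; 8 → 2 → 5; 9 → 5 → 1; 10 → 8 → 10.
Collecting the images, στ = [7 6 2 8 9 3 4 5 1 10].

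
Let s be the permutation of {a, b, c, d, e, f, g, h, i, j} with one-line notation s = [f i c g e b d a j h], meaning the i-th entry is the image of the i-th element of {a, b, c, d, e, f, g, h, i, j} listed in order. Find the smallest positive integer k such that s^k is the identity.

The disjoint-cycle form of s has cycle lengths 6, 2, 1, 1.
The order is lcm(6, 2) = 6.

6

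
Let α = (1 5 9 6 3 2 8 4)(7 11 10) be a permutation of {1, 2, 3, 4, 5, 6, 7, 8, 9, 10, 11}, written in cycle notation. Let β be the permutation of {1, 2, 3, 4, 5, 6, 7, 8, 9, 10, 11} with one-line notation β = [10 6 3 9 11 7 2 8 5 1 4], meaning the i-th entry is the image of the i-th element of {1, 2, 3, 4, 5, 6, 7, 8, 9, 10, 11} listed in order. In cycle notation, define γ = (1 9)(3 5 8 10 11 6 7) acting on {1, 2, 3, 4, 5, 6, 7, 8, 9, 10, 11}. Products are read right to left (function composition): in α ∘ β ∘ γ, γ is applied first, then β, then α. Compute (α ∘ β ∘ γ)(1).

9

Apply the permutations in order: γ(1) = 9, then β(9) = 5, then α(5) = 9. So (α ∘ β ∘ γ)(1) = 9.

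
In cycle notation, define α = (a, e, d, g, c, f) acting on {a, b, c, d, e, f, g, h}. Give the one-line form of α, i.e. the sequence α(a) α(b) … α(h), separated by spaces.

e b f g d a c h

Each element maps to the next entry in its cycle (wrapping to the front): a↦e, b↦b, c↦f, d↦g, e↦d, f↦a, g↦c, h↦h.
Listing these in domain order gives e b f g d a c h.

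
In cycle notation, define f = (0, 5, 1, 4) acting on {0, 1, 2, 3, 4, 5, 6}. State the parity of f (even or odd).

odd

The cycle lengths are 4, 1, 1, 1.
A cycle is odd iff its length is even; f has 1 even-length cycle, so sgn(f) = (−1)^1 and f is odd.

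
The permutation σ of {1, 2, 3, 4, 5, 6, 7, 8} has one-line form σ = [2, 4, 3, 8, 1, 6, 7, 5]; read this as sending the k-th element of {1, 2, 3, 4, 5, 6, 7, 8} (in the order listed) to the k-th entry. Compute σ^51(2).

4

Tracing 2 → 4 → … returns to 2 after 5 steps, so 2 lies in a 5-cycle (1 2 4 8 5).
Since the cycle has length 5, σ^51 acts on it the same as σ^1 (51 mod 5 = 1).
Advancing 1 step from 2: 2 → 4.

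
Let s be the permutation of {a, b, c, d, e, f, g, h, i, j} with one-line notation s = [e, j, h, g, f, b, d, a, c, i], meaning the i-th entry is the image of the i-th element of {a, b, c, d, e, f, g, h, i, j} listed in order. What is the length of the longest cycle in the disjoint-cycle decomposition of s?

Decomposing into disjoint cycles gives (a e f b j i c h)(d g); the longest has length 8.

8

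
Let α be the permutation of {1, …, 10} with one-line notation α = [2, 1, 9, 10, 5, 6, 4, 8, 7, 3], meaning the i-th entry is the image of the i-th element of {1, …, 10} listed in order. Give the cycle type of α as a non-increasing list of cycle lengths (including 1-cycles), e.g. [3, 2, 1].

The disjoint cycles are (1 2)(3 9 7 4 10)(5)(6)(8), with lengths 5, 2, 1, 1, 1 in non-increasing order.

[5, 2, 1, 1, 1]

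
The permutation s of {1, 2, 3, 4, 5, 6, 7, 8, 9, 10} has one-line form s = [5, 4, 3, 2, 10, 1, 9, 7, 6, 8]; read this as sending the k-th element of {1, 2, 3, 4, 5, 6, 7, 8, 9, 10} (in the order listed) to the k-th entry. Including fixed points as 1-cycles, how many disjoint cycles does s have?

The cycle decomposition is (1, 5, 10, 8, 7, 9, 6)(2, 4)(3), which has 3 cycles (counting 1-cycles).

3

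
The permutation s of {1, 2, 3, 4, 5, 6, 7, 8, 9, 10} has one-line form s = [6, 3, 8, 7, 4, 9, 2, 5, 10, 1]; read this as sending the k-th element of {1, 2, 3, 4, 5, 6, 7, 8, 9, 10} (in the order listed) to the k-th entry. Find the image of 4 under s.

7

4 is element number 4 of the domain, and entry number 4 of the one-line form is 7, so s(4) = 7.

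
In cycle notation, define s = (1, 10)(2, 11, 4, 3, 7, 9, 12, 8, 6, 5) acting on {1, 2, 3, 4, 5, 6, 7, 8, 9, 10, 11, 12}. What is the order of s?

The cycle type of s is (10, 2).
The order of s is the least common multiple of its cycle lengths: lcm(10, 2) = 10.

10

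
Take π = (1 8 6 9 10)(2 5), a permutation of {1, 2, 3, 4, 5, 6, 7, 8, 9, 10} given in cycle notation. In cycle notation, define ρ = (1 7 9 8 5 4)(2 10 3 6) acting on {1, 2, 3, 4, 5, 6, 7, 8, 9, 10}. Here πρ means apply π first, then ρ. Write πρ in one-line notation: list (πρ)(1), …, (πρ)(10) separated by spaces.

For each element, apply π then ρ: 1 → 8 → 5; 2 → 5 → 4; 3 → 3 → 6; 4 → 4 → 1; 5 → 2 → 10; 6 → 9 → 8; 7 → 7 → 9; 8 → 6 → 2; 9 → 10 → 3; 10 → 1 → 7.
Collecting the images, πρ = [5 4 6 1 10 8 9 2 3 7].

5 4 6 1 10 8 9 2 3 7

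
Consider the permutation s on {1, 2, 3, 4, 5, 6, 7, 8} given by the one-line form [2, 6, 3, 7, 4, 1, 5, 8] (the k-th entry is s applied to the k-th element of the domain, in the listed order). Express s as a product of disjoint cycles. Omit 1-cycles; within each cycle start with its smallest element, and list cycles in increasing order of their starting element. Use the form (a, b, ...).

(1, 2, 6)(4, 7, 5)

From 1: 1 → 2 → 6 → 1, closing the cycle (1, 2, 6).
Repeating from the next unused element and collecting all non-trivial cycles gives (1, 2, 6)(4, 7, 5).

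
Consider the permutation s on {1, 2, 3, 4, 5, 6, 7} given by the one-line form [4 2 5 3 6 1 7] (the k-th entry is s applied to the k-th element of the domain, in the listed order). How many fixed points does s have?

The fixed points (elements with s(x) = x) are {2, 7}, so there are 2.

2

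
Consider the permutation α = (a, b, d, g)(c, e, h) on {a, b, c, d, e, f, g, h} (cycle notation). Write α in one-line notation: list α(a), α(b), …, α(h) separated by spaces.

b d e g h f a c

Each element maps to the next entry in its cycle (wrapping to the front): a↦b, b↦d, c↦e, d↦g, e↦h, f↦f, g↦a, h↦c.
Listing these in domain order gives b d e g h f a c.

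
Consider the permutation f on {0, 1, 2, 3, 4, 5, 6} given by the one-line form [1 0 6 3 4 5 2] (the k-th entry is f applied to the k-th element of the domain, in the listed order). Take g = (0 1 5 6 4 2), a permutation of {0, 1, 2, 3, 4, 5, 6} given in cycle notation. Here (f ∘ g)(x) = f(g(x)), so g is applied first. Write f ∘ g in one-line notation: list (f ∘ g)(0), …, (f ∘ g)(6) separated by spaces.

0 5 1 3 6 2 4

For each element, apply g then f: 0 → 1 → 0; 1 → 5 → 5; 2 → 0 → 1; 3 → 3 → 3; 4 → 2 → 6; 5 → 6 → 2; 6 → 4 → 4.
So f ∘ g in one-line form is 0 5 1 3 6 2 4.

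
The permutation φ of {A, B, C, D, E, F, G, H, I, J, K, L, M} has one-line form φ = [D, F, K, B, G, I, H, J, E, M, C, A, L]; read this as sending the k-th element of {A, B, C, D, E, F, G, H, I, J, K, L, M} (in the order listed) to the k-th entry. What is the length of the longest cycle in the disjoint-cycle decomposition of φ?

Decomposing into disjoint cycles gives (A D B F I E G H J M L)(C K); the longest has length 11.

11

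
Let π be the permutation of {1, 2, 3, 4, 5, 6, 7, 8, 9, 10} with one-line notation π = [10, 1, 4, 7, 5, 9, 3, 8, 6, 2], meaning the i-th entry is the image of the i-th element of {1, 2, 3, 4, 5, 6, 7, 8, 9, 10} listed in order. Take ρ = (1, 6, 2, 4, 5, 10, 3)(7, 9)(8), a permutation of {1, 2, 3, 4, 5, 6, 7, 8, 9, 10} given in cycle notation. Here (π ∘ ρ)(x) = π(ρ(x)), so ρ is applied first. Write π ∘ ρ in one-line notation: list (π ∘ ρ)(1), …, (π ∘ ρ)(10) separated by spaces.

(π ∘ ρ)(x) = π(ρ(x)). Computing each image: π(ρ(1)) = π(6) = 9, π(ρ(2)) = π(4) = 7, π(ρ(3)) = π(1) = 10, π(ρ(4)) = π(5) = 5, π(ρ(5)) = π(10) = 2, π(ρ(6)) = π(2) = 1, π(ρ(7)) = π(9) = 6, π(ρ(8)) = π(8) = 8, π(ρ(9)) = π(7) = 3, π(ρ(10)) = π(3) = 4.
Hence π ∘ ρ = [9 7 10 5 2 1 6 8 3 4].

9 7 10 5 2 1 6 8 3 4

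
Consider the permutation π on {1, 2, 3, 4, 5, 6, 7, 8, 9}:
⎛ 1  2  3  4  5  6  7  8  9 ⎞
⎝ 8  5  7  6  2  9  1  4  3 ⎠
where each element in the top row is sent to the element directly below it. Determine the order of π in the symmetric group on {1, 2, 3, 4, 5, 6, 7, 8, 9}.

The disjoint-cycle form of π has cycle lengths 7, 2.
The order is lcm(7, 2) = 14.

14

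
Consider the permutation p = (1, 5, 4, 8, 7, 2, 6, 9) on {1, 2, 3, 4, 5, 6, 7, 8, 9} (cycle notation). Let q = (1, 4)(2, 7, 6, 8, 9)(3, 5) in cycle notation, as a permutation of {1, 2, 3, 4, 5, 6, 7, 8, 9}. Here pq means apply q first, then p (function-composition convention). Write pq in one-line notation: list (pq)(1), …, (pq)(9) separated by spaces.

8 2 4 5 3 7 9 1 6

For each element, apply q then p: 1 → 4 → 8; 2 → 7 → 2; 3 → 5 → 4; 4 → 1 → 5; 5 → 3 → 3; 6 → 8 → 7; 7 → 6 → 9; 8 → 9 → 1; 9 → 2 → 6.
So pq in one-line form is 8 2 4 5 3 7 9 1 6.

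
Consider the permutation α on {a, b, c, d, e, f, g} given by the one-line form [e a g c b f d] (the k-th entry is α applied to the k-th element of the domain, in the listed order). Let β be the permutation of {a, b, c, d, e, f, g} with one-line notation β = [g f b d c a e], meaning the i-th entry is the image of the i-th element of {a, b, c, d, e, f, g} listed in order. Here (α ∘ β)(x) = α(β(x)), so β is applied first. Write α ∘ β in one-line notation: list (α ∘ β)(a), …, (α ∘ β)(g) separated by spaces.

d f a c g e b

(α ∘ β)(x) = α(β(x)). Computing each image: α(β(a)) = α(g) = d, α(β(b)) = α(f) = f, α(β(c)) = α(b) = a, α(β(d)) = α(d) = c, α(β(e)) = α(c) = g, α(β(f)) = α(a) = e, α(β(g)) = α(e) = b.
Hence α ∘ β = [d f a c g e b].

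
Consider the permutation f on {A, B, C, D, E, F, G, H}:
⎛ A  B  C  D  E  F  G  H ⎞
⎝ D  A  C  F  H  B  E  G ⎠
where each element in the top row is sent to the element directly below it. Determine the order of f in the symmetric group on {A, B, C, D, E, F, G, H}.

The disjoint-cycle form of f has cycle lengths 4, 3, 1.
The order is lcm(4, 3) = 12.

12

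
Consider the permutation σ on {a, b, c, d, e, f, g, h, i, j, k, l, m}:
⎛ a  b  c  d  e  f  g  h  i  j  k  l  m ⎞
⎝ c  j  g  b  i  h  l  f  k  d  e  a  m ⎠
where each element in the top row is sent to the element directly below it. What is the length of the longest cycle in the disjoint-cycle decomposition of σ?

4

Decomposing into disjoint cycles gives (a, c, g, l)(b, j, d)(e, i, k)(f, h); the longest has length 4.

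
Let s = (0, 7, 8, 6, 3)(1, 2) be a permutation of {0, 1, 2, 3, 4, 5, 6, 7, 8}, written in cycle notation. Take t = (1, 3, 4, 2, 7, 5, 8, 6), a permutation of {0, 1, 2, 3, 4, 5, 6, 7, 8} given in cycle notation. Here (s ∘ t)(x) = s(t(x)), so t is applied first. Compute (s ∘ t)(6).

2

t(6) = 1, then s(1) = 2; composing gives (s ∘ t)(6) = 2.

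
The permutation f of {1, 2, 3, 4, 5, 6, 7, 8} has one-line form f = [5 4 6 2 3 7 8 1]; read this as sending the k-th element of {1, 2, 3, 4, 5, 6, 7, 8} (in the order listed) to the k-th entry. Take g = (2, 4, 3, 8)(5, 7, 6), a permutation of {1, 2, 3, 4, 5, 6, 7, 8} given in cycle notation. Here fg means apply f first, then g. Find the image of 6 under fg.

First apply f: f(6) = 7, then g(7) = 6. Thus (fg)(6) = 6.

6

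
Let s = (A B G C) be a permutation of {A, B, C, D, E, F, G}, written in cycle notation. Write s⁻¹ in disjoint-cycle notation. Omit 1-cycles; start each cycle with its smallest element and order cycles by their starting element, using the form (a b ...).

The inverse reverses each cycle.
Reversing each cycle of s and rotating so the smallest element leads gives (A C G B).

(A C G B)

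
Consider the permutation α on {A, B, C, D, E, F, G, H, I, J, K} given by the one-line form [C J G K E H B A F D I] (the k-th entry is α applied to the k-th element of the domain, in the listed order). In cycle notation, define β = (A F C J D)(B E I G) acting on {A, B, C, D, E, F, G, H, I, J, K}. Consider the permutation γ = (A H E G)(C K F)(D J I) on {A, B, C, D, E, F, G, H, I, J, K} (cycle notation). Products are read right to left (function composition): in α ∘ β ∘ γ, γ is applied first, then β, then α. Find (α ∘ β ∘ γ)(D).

K

Apply the permutations in order: γ(D) = J, then β(J) = D, then α(D) = K. So (α ∘ β ∘ γ)(D) = K.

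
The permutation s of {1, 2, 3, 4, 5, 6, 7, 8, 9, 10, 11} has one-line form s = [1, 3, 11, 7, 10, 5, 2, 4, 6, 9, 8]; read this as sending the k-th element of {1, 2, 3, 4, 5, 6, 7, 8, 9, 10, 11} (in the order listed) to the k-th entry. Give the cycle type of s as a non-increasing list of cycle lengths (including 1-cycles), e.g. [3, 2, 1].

[6, 4, 1]

The disjoint cycles are (1)(2, 3, 11, 8, 4, 7)(5, 10, 9, 6), with lengths 6, 4, 1 in non-increasing order.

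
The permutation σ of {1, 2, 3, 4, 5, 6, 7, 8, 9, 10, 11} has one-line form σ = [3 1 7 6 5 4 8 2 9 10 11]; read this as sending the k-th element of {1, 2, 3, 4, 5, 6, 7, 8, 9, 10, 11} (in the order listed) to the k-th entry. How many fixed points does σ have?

The fixed points (elements with σ(x) = x) are {5, 9, 10, 11}, so there are 4.

4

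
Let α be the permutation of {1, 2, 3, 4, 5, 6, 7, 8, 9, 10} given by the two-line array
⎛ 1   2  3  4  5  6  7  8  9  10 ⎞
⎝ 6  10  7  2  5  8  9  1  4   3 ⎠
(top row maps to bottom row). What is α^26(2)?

3

Tracing 2 → 10 → … returns to 2 after 6 steps, so 2 lies in a 6-cycle (2, 10, 3, 7, 9, 4).
On a 6-cycle, α^6 is the identity, so α^26 = α^2 there (26 ≡ 2 mod 6).
Advancing 2 steps from 2: 2 → 10 → 3.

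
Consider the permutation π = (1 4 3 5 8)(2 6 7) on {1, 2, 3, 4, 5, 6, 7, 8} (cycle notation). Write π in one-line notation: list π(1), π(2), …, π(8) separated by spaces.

4 6 5 3 8 7 2 1

Image by image: 1→4, 2→6, 3→5, 4→3, 5→8, 6→7, 7→2, 8→1.
So the one-line form is 4 6 5 3 8 7 2 1.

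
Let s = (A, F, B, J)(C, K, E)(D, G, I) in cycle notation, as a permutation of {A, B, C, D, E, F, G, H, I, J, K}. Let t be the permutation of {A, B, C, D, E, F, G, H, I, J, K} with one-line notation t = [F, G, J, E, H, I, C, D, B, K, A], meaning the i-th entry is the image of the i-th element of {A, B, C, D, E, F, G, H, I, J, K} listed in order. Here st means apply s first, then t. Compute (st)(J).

F

(st)(J) = t(s(J)). s(J) = A, then t(A) = F. So (st)(J) = F.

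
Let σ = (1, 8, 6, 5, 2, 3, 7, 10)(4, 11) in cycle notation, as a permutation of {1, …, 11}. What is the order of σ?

The disjoint cycles have lengths 8, 2, 1.
The order of σ is the least common multiple of its cycle lengths: lcm(8, 2) = 8.

8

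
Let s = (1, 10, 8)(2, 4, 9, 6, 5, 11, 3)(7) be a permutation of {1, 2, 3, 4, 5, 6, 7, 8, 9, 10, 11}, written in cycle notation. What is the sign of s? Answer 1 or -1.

1

The cycle lengths are 7, 3, 1.
A cycle of length ℓ contributes ℓ−1 transpositions, so s is a product of 6 + 2 = 8 transpositions — even.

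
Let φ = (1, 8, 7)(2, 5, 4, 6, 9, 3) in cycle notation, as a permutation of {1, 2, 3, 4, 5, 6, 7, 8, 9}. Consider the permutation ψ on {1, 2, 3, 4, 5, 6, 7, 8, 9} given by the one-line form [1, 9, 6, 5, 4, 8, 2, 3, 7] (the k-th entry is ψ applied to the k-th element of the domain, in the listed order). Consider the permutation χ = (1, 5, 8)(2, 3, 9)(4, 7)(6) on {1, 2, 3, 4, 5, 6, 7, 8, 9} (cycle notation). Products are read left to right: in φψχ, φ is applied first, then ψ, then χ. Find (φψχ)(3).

Apply the permutations in order: φ(3) = 2, then ψ(2) = 9, then χ(9) = 2. So (φψχ)(3) = 2.

2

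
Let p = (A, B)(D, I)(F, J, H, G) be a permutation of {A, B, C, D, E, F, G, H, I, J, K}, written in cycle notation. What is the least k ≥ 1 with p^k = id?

4

The disjoint cycles have lengths 4, 2, 2, 1, 1, 1.
Since disjoint cycles commute, ord(p) = lcm(4, 2, 2) = 4.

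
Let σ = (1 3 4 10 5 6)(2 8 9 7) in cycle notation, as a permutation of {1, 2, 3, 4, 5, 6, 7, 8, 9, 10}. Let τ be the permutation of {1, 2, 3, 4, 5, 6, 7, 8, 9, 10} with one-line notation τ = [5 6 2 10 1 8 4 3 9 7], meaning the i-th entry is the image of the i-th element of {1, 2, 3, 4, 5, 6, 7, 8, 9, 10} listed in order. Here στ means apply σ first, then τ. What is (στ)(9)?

(στ)(9) = τ(σ(9)). σ(9) = 7, then τ(7) = 4. So (στ)(9) = 4.

4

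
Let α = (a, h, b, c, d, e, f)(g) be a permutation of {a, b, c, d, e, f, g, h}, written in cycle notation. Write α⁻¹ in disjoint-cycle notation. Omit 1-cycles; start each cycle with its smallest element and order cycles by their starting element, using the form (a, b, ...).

Inverting a permutation written in cycle notation just reverses the order within every cycle.
Reversing each cycle of α and rotating so the smallest element leads gives (a, f, e, d, c, b, h).

(a, f, e, d, c, b, h)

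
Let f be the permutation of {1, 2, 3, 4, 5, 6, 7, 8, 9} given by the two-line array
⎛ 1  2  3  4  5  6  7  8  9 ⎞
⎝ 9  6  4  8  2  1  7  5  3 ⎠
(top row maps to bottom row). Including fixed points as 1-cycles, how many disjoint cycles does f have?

2

The cycle decomposition is (1, 9, 3, 4, 8, 5, 2, 6)(7), which has 2 cycles (counting 1-cycles).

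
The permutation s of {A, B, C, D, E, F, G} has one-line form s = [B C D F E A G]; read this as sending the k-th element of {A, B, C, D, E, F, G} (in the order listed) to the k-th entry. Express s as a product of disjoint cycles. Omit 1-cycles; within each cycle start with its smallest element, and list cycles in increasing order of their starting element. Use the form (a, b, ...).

(A, B, C, D, F)

Start at A and follow images: A → B → C → D → F → A, giving the cycle (A, B, C, D, F).
Repeating from the next unused element and collecting all non-trivial cycles gives (A, B, C, D, F).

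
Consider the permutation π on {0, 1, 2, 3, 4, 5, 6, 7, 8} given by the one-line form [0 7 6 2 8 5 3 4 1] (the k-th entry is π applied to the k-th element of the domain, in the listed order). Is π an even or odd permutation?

In disjoint-cycle form the cycle lengths are 4, 3, 1, 1.
A cycle is odd iff its length is even; π has 1 even-length cycle, so sgn(π) = (−1)^1 and π is odd.

odd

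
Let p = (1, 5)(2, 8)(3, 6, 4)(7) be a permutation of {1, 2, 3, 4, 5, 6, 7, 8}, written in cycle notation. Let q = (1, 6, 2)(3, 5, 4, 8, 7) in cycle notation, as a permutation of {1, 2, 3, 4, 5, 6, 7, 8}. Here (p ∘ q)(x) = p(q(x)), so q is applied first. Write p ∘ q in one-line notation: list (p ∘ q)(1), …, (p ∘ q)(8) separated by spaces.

(p ∘ q)(x) = p(q(x)). Computing each image: p(q(1)) = p(6) = 4, p(q(2)) = p(1) = 5, p(q(3)) = p(5) = 1, p(q(4)) = p(8) = 2, p(q(5)) = p(4) = 3, p(q(6)) = p(2) = 8, p(q(7)) = p(3) = 6, p(q(8)) = p(7) = 7.
Hence p ∘ q = [4 5 1 2 3 8 6 7].

4 5 1 2 3 8 6 7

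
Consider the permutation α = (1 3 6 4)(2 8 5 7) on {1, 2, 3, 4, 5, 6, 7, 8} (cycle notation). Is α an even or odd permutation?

even

The cycle lengths are 4, 4.
A cycle of length ℓ contributes ℓ−1 transpositions, so α is a product of 3 + 3 = 6 transpositions — even.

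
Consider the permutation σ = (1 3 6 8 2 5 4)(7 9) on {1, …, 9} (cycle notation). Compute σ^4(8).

1

8 lies in the 7-cycle (1 3 6 8 2 5 4).
Stepping 4 places around the cycle: 8 → 2 → 5 → 4 → 1.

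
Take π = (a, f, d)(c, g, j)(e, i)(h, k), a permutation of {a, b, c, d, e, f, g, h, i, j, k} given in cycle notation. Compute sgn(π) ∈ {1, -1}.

The cycle lengths are 3, 3, 2, 2, 1.
A cycle of length ℓ contributes ℓ−1 transpositions, so π is a product of 2 + 2 + 1 + 1 = 6 transpositions — even.

1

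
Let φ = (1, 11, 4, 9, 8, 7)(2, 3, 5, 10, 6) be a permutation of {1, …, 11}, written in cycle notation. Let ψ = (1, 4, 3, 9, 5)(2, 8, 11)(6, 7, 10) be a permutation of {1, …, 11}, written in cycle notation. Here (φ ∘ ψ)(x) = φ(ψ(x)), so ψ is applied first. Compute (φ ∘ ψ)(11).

(φ ∘ ψ)(11) = φ(ψ(11)). ψ(11) = 2, then φ(2) = 3. So (φ ∘ ψ)(11) = 3.

3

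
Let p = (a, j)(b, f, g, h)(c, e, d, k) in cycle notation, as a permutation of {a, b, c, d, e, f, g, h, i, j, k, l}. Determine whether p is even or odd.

The cycle lengths are 4, 4, 2, 1, 1.
A cycle of length ℓ contributes ℓ−1 transpositions, so p is a product of 3 + 3 + 1 = 7 transpositions — odd.

odd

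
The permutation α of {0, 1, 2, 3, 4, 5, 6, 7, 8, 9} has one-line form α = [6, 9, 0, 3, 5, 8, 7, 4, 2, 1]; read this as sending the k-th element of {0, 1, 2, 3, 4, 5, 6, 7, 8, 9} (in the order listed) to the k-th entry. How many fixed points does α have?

1

The fixed points (elements with α(x) = x) are {3}, so there is 1.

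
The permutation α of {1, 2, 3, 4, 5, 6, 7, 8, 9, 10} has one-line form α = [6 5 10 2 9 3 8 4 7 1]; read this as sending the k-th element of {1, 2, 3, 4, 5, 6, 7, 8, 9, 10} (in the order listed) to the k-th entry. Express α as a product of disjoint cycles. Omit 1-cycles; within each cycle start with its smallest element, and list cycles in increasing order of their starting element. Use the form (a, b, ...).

(1, 6, 3, 10)(2, 5, 9, 7, 8, 4)

Iterating α from 1 gives 1 → 6 → 3 → 10 → 1; that is the 4-cycle (1, 6, 3, 10).
Repeating from the next unused element and collecting all non-trivial cycles gives (1, 6, 3, 10)(2, 5, 9, 7, 8, 4).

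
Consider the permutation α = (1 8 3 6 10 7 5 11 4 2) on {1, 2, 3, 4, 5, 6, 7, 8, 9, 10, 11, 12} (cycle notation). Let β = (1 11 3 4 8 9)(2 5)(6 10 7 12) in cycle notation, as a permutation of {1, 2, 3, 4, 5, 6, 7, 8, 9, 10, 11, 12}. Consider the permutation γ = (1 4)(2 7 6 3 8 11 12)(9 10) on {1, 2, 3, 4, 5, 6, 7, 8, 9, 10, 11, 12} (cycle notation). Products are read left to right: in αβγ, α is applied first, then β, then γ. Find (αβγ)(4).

Apply the permutations in order: α(4) = 2, then β(2) = 5, then γ(5) = 5. So (αβγ)(4) = 5.

5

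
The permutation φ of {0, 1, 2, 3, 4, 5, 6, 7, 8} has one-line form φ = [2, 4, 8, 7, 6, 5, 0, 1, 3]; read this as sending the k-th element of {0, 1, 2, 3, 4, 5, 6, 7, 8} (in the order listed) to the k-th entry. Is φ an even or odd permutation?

odd

In disjoint-cycle form the cycle lengths are 8, 1.
A cycle of length ℓ contributes ℓ−1 transpositions, so φ is a product of 7 transpositions — odd.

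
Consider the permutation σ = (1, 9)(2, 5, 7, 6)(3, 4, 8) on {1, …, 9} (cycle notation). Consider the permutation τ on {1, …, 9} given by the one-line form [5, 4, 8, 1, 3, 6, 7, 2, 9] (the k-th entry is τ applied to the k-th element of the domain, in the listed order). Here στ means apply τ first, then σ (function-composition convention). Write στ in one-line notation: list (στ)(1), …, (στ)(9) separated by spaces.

7 8 3 9 4 2 6 5 1

(στ)(x) = σ(τ(x)). Computing each image: σ(τ(1)) = σ(5) = 7, σ(τ(2)) = σ(4) = 8, σ(τ(3)) = σ(8) = 3, σ(τ(4)) = σ(1) = 9, σ(τ(5)) = σ(3) = 4, σ(τ(6)) = σ(6) = 2, σ(τ(7)) = σ(7) = 6, σ(τ(8)) = σ(2) = 5, σ(τ(9)) = σ(9) = 1.
Hence στ = [7 8 3 9 4 2 6 5 1].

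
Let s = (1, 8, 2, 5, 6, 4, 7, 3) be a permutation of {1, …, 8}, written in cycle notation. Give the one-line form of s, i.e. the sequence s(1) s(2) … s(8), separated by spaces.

8 5 1 7 6 4 3 2

Reading each image from the cycles: 1→8, 2→5, 3→1, 4→7, 5→6, 6→4, 7→3, 8→2.
So the one-line form is 8 5 1 7 6 4 3 2.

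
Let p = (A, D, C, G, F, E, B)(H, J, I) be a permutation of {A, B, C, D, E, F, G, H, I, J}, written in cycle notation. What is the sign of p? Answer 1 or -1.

1

The cycle lengths are 7, 3.
A cycle is odd iff its length is even; p has 0 even-length cycles, so sgn(p) = (−1)^0 and p is even.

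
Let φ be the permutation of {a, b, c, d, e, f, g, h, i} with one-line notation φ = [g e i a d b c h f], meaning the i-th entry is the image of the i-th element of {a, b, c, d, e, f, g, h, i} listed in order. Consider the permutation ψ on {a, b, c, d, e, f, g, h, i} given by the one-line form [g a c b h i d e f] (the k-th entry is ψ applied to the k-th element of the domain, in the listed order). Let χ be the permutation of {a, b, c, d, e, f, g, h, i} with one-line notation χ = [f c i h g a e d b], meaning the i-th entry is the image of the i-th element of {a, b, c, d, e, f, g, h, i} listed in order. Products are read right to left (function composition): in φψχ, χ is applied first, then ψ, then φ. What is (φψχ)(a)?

f

Chase a: χ(a) = f; ψ(f) = i; φ(i) = f. Hence (φψχ)(a) = f.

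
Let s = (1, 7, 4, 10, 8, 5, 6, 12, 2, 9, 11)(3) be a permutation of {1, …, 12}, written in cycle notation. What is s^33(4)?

4

4 lies in the 11-cycle (1, 7, 4, 10, 8, 5, 6, 12, 2, 9, 11).
On an 11-cycle, s^11 is the identity, so s^33 = s^0 there (33 ≡ 0 mod 11).
So s^33(4) = 4.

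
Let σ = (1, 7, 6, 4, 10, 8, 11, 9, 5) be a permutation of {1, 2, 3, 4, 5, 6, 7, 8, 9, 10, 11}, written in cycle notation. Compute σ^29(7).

4

7 lies in the 9-cycle (1, 7, 6, 4, 10, 8, 11, 9, 5).
Powers repeat with period 9 on this cycle, and 29 mod 9 = 2, so σ^29(7) = σ^2(7).
Stepping 2 places around the cycle: 7 → 6 → 4.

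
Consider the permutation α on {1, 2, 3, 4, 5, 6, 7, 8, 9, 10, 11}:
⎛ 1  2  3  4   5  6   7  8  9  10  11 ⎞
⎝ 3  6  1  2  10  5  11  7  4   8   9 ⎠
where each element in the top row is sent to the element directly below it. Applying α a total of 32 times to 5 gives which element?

9

Tracing 5 → 10 → … returns to 5 after 9 steps, so 5 lies in a 9-cycle (2, 6, 5, 10, 8, 7, 11, 9, 4).
Powers repeat with period 9 on this cycle, and 32 mod 9 = 5, so α^32(5) = α^5(5).
Advancing 5 steps from 5: 5 → 10 → 8 → 7 → 11 → 9.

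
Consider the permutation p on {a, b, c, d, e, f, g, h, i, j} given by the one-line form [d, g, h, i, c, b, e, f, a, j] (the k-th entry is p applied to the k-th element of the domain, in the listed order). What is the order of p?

The disjoint-cycle form of p has cycle lengths 6, 3, 1.
The order is lcm(6, 3) = 6.

6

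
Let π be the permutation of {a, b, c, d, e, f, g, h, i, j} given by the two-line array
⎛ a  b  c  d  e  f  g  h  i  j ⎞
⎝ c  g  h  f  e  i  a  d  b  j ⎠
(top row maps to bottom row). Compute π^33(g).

Tracing g → a → … returns to g after 8 steps, so g lies in an 8-cycle (a, c, h, d, f, i, b, g).
Since the cycle has length 8, π^33 acts on it the same as π^1 (33 mod 8 = 1).
Advancing 1 step from g: g → a.

a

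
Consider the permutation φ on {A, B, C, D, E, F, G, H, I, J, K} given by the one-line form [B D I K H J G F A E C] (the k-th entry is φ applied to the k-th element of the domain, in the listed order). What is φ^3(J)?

Tracing J → E → … returns to J after 4 steps, so J lies in a 4-cycle (E H F J).
Advancing 3 steps from J: J → E → H → F.

F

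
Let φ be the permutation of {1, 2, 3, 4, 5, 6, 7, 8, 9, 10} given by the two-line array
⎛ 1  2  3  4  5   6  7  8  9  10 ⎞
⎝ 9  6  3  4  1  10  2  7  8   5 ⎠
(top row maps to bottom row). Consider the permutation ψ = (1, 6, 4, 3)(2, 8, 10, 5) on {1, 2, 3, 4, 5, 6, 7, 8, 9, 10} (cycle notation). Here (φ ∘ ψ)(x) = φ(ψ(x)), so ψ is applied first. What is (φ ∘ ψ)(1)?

(φ ∘ ψ)(1) = φ(ψ(1)). ψ(1) = 6, then φ(6) = 10. So (φ ∘ ψ)(1) = 10.

10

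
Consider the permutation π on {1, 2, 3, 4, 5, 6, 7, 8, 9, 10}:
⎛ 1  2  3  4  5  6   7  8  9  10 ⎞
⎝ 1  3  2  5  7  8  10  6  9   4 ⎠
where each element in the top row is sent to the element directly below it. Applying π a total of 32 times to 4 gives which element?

4

Tracing 4 → 5 → … returns to 4 after 4 steps, so 4 lies in a 4-cycle (4, 5, 7, 10).
Since the cycle has length 4, π^32 acts on it the same as π^0 (32 mod 4 = 0).
So π^32(4) = 4.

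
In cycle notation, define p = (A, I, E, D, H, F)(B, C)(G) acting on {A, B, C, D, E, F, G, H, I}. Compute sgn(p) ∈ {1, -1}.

1

The cycle lengths are 6, 2, 1.
A cycle is odd iff its length is even; p has 2 even-length cycles, so sgn(p) = (−1)^2 and p is even.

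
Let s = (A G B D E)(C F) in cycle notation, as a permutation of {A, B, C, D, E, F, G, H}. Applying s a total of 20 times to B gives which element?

B

B lies in the 5-cycle (A G B D E).
Since the cycle has length 5, s^20 acts on it the same as s^0 (20 mod 5 = 0).
So s^20(B) = B.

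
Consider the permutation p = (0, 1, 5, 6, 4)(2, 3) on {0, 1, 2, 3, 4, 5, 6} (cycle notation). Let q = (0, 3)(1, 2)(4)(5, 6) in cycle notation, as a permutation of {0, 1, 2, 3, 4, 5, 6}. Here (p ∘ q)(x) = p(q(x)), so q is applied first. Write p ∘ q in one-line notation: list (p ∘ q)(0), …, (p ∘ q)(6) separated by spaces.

For each element, apply q then p: 0 → 3 → 2; 1 → 2 → 3; 2 → 1 → 5; 3 → 0 → 1; 4 → 4 → 0; 5 → 6 → 4; 6 → 5 → 6.
Collecting the images, p ∘ q = [2 3 5 1 0 4 6].

2 3 5 1 0 4 6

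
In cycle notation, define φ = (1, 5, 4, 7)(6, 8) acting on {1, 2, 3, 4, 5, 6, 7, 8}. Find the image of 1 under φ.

5

1 appears in (1, 5, 4, 7); the next entry (wrapping around) is 5.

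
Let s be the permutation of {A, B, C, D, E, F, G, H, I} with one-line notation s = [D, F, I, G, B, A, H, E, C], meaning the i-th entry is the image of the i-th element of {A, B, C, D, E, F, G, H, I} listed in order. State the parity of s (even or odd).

In disjoint-cycle form the cycle lengths are 7, 2.
A cycle of length ℓ contributes ℓ−1 transpositions, so s is a product of 6 + 1 = 7 transpositions — odd.

odd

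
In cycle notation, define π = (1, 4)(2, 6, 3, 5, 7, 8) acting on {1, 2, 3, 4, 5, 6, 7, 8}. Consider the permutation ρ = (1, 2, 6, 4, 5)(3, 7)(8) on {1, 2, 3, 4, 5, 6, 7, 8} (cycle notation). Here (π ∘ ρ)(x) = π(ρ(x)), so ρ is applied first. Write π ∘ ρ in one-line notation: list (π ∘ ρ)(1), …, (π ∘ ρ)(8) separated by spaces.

6 3 8 7 4 1 5 2

(π ∘ ρ)(x) = π(ρ(x)). Computing each image: π(ρ(1)) = π(2) = 6, π(ρ(2)) = π(6) = 3, π(ρ(3)) = π(7) = 8, π(ρ(4)) = π(5) = 7, π(ρ(5)) = π(1) = 4, π(ρ(6)) = π(4) = 1, π(ρ(7)) = π(3) = 5, π(ρ(8)) = π(8) = 2.
Hence π ∘ ρ = [6 3 8 7 4 1 5 2].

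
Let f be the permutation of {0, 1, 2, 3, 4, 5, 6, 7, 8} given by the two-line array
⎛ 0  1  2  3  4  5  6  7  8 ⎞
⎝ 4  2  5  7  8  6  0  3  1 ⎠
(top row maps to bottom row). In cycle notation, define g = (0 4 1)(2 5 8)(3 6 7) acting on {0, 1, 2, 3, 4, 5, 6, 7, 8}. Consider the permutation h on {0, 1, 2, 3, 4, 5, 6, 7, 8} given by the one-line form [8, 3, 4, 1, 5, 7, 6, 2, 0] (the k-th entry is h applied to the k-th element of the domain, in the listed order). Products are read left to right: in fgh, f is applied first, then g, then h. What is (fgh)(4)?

Apply the permutations in order: f(4) = 8, then g(8) = 2, then h(2) = 4. So (fgh)(4) = 4.

4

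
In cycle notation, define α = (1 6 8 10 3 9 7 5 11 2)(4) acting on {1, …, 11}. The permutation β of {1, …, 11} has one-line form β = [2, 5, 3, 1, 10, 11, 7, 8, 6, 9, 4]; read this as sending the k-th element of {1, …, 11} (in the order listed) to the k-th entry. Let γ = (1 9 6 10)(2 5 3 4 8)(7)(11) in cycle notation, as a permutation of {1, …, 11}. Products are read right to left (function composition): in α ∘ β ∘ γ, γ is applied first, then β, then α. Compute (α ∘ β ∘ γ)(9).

2

(α ∘ β ∘ γ)(9) = α(β(γ(9))). γ(9) = 6, then β(6) = 11, then α(11) = 2, so the result is 2.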